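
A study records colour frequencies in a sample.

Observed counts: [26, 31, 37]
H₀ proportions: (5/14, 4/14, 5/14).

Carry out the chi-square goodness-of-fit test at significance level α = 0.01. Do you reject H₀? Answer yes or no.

n = 94; E_i = n·p_i = [33.57, 26.86, 33.57]
χ² = (26−33.57)²/33.57 + (31−26.86)²/26.86 + (37−33.57)²/33.57 = 2.6968
df = 2
p-value (upper-tail) = 0.25965
At α=0.01: p ≥ α → fail to reject H₀

reject H₀: no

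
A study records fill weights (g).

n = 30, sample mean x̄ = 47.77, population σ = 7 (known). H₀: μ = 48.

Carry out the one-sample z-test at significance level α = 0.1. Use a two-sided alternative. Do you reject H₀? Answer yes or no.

reject H₀: no

SE = σ/√n = 7/√30 = 1.2780
z = (x̄−μ₀)/SE = (47.77−48)/1.2780 = -0.1800
p-value (two-sided) = 0.85718
At α=0.1: p ≥ α → fail to reject H₀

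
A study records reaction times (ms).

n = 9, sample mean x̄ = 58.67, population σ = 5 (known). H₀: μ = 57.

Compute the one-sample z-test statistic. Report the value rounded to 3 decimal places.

SE = σ/√n = 5/√9 = 1.6667
z = (x̄−μ₀)/SE = (58.67−57)/1.6667 = 1.0020

test statistic = 1.002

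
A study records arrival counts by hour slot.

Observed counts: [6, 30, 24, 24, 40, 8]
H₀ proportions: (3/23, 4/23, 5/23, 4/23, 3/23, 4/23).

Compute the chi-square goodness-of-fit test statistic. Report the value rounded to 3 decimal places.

test statistic = 50.176

n = 132; E_i = n·p_i = [17.22, 22.96, 28.70, 22.96, 17.22, 22.96]
χ² = (6−17.22)²/17.22 + (30−22.96)²/22.96 + (24−28.70)²/28.70 + (24−22.96)²/22.96 + (40−17.22)²/17.22 + (8−22.96)²/22.96 = 50.1763
df = 5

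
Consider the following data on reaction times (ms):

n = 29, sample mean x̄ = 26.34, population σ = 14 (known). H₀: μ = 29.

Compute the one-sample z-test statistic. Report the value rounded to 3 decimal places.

SE = σ/√n = 14/√29 = 2.5997
z = (x̄−μ₀)/SE = (26.34−29)/2.5997 = -1.0232

test statistic = -1.023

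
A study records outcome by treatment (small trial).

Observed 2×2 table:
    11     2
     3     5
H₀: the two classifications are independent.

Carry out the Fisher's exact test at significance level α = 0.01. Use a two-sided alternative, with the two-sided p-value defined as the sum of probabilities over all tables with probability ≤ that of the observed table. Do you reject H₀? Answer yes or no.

Margins: r₁=13, r₂=8, c₁=14, c₂=7, n=21
p_obs = C(13,11)·C(8,3)/C(21,14); sum pmf over tables with pmf ≤ p_obs
p-value (two-sided) = 0.05552
At α=0.01: p ≥ α → fail to reject H₀

reject H₀: no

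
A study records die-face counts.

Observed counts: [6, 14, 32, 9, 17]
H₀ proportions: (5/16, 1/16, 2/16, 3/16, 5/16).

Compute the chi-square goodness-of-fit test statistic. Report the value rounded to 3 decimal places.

test statistic = 86.103

n = 78; E_i = n·p_i = [24.38, 4.88, 9.75, 14.62, 24.38]
χ² = (6−24.38)²/24.38 + (14−4.88)²/4.88 + (32−9.75)²/9.75 + (9−14.62)²/14.62 + (17−24.38)²/24.38 = 86.1026
df = 4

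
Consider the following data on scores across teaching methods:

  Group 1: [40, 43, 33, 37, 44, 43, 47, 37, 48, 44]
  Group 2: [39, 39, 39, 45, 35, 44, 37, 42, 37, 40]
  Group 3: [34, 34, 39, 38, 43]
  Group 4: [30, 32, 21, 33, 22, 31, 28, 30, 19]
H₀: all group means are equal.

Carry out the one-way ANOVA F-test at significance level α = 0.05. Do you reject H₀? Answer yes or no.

reject H₀: yes

Group means [41.60, 39.70, 37.60, 27.33], grand mean 36.676
SSB = Σnᵢ(x̄ᵢ−x̄)² = 1123.741; SSW = ΣΣ(x−x̄ᵢ)² = 571.700
MSB = 1123.741/3 = 374.5804; MSW = 571.700/30 = 19.0567
F = MSB/MSW = 19.6561
df = (3, 30)
p-value (upper-tail) = 0.00000
At α=0.05: p < α → reject H₀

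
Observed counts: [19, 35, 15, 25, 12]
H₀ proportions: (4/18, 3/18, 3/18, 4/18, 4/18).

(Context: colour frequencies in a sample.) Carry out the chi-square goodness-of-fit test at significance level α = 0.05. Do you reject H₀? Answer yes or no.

n = 106; E_i = n·p_i = [23.56, 17.67, 17.67, 23.56, 23.56]
χ² = (19−23.56)²/23.56 + (35−17.67)²/17.67 + (15−17.67)²/17.67 + (25−23.56)²/23.56 + (12−23.56)²/23.56 = 24.0472
df = 4
p-value (upper-tail) = 0.00008
At α=0.05: p < α → reject H₀

reject H₀: yes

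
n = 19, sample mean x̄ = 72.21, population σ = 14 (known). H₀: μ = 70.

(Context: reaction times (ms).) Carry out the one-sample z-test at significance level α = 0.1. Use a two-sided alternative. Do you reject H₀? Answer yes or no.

SE = σ/√n = 14/√19 = 3.2118
z = (x̄−μ₀)/SE = (72.21−70)/3.2118 = 0.6881
p-value (two-sided) = 0.49140
At α=0.1: p ≥ α → fail to reject H₀

reject H₀: no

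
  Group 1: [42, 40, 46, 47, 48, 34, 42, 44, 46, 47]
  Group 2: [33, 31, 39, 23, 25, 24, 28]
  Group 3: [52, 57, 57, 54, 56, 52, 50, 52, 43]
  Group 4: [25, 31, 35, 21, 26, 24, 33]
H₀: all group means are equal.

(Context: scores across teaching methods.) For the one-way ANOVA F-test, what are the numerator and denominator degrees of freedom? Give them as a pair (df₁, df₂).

k = 4 groups, N = 33 total
df = (k−1, N−k) = (4−1, 33−4) = (3, 29)

degrees of freedom = [3, 29]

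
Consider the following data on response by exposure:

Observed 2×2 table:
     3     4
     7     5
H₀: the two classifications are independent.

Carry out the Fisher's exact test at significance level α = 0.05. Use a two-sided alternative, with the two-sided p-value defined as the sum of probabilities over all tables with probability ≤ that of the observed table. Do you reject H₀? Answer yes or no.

Margins: r₁=7, r₂=12, c₁=10, c₂=9, n=19
p_obs = C(7,3)·C(12,7)/C(19,10); sum pmf over tables with pmf ≤ p_obs
p-value (two-sided) = 0.64992
At α=0.05: p ≥ α → fail to reject H₀

reject H₀: no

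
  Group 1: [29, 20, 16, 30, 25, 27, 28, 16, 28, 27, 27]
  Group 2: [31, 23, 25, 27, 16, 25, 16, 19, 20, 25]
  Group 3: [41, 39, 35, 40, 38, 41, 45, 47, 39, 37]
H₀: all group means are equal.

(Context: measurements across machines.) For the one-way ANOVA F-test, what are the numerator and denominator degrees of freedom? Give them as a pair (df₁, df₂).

degrees of freedom = [2, 28]

k = 3 groups, N = 31 total
df = (k−1, N−k) = (3−1, 31−3) = (2, 28)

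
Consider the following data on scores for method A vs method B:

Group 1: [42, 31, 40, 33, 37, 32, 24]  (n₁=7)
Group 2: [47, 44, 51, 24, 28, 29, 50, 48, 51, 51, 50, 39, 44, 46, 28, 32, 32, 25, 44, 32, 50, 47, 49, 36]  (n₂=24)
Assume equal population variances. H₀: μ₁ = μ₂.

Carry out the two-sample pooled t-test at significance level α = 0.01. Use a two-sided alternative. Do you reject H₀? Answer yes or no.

x̄₁=34.143, s₁=6.094, n₁=7
x̄₂=40.708, s₂=9.503, n₂=24
s_p² = [6·6.094² + 23·9.503²]/29 = 79.3040
SE = √(s_p²·(1/7+1/24)) = 3.8254
t = (34.143−40.708)/3.8254 = -1.7163
df = 29
p-value (two-sided) = 0.09677
At α=0.01: p ≥ α → fail to reject H₀

reject H₀: no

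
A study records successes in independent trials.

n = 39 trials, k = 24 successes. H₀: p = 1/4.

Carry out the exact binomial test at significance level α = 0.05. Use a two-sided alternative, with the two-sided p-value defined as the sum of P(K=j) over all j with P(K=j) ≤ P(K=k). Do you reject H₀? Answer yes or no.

Exact binomial: n=39, k=24, p₀=1/4=0.2500
P(X=j) = C(n,j)·p₀^j·(1−p₀)^(n−j); p = Σ P(X=j) over j with P(X=j) ≤ P(X=24)
p-value (two-sided) = 0.00000
At α=0.05: p < α → reject H₀

reject H₀: yes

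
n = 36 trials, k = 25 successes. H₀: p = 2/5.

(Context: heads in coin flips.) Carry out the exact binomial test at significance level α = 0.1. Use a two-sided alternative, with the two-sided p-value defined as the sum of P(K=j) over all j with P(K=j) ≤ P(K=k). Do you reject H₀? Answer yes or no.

Exact binomial: n=36, k=25, p₀=2/5=0.4000
P(X=j) = C(n,j)·p₀^j·(1−p₀)^(n−j); p = Σ P(X=j) over j with P(X=j) ≤ P(X=25)
p-value (two-sided) = 0.00048
At α=0.1: p < α → reject H₀

reject H₀: yes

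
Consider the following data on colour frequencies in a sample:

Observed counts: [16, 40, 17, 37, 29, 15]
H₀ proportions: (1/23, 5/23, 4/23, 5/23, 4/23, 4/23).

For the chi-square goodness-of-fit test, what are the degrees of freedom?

df = k − 1 = 6 − 1 = 5

degrees of freedom = 5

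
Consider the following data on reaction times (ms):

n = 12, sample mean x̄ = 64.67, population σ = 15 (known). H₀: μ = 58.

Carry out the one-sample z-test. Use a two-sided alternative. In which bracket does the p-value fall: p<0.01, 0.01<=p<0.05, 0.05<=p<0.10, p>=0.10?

SE = σ/√n = 15/√12 = 4.3301
z = (x̄−μ₀)/SE = (64.67−58)/4.3301 = 1.5404
p-value (two-sided) = 0.12347
→ bracket: p>=0.10

p-value bracket: p>=0.10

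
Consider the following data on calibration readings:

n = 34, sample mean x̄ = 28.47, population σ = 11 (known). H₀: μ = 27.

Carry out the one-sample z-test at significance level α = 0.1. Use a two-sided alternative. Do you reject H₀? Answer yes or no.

SE = σ/√n = 11/√34 = 1.8865
z = (x̄−μ₀)/SE = (28.47−27)/1.8865 = 0.7792
p-value (two-sided) = 0.43585
At α=0.1: p ≥ α → fail to reject H₀

reject H₀: no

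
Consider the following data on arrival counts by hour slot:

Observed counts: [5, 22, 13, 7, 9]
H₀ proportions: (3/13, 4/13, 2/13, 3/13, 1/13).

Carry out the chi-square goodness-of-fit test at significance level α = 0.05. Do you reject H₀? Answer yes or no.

reject H₀: yes

n = 56; E_i = n·p_i = [12.92, 17.23, 8.62, 12.92, 4.31]
χ² = (5−12.92)²/12.92 + (22−17.23)²/17.23 + (13−8.62)²/8.62 + (7−12.92)²/12.92 + (9−4.31)²/4.31 = 16.2351
df = 4
p-value (upper-tail) = 0.00272
At α=0.05: p < α → reject H₀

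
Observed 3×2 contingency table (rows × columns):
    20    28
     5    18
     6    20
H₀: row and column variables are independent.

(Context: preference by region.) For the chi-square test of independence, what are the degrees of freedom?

degrees of freedom = 2

df = (r−1)(c−1) = (3−1)·(2−1) = 2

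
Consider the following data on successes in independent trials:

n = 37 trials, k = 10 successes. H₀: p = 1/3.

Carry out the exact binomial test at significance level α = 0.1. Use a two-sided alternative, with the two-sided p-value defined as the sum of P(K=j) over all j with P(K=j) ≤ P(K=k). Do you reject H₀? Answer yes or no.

reject H₀: no

Exact binomial: n=37, k=10, p₀=1/3=0.3333
P(X=j) = C(n,j)·p₀^j·(1−p₀)^(n−j); p = Σ P(X=j) over j with P(X=j) ≤ P(X=10)
p-value (two-sided) = 0.48802
At α=0.1: p ≥ α → fail to reject H₀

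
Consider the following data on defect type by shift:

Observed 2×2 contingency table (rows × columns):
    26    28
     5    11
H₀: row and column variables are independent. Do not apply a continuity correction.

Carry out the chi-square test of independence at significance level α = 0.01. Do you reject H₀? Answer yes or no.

reject H₀: no

Row totals [54, 16], col totals [31, 39], n=70
χ² = (26−23.91)²/23.91 + (28−30.09)²/30.09 + (5−7.09)²/7.09 + (11−8.91)²/8.91 = 1.4284
df = 1
p-value (upper-tail) = 0.23202
At α=0.01: p ≥ α → fail to reject H₀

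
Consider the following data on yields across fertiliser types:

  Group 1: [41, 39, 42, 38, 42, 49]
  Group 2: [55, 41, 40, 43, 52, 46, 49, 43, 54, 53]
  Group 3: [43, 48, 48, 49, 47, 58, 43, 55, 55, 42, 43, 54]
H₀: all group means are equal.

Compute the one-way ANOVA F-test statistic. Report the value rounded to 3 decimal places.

test statistic = 3.533

Group means [41.83, 47.60, 48.75], grand mean 46.857
SSB = Σnᵢ(x̄ᵢ−x̄)² = 199.945; SSW = ΣΣ(x−x̄ᵢ)² = 707.483
MSB = 199.945/2 = 99.9726; MSW = 707.483/25 = 28.2993
F = MSB/MSW = 3.5327
df = (2, 25)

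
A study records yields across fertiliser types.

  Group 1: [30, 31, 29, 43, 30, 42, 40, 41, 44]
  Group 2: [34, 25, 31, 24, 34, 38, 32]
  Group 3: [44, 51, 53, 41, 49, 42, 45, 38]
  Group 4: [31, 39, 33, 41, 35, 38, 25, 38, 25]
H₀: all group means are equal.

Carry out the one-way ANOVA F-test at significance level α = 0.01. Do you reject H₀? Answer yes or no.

Group means [36.67, 31.14, 45.38, 33.89], grand mean 36.848
SSB = Σnᵢ(x̄ᵢ−x̄)² = 888.621; SSW = ΣΣ(x−x̄ᵢ)² = 953.621
MSB = 888.621/3 = 296.2071; MSW = 953.621/29 = 32.8835
F = MSB/MSW = 9.0078
df = (3, 29)
p-value (upper-tail) = 0.00023
At α=0.01: p < α → reject H₀

reject H₀: yes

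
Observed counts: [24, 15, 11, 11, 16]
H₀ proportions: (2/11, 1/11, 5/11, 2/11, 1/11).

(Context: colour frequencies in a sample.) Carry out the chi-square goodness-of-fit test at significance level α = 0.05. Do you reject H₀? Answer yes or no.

reject H₀: yes

n = 77; E_i = n·p_i = [14.00, 7.00, 35.00, 14.00, 7.00]
χ² = (24−14.00)²/14.00 + (15−7.00)²/7.00 + (11−35.00)²/35.00 + (11−14.00)²/14.00 + (16−7.00)²/7.00 = 44.9571
df = 4
p-value (upper-tail) = 0.00000
At α=0.05: p < α → reject H₀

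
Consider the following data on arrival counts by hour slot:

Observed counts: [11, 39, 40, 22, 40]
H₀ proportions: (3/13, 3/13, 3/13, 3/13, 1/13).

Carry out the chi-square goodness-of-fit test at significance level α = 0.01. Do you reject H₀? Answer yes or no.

n = 152; E_i = n·p_i = [35.08, 35.08, 35.08, 35.08, 11.69]
χ² = (11−35.08)²/35.08 + (39−35.08)²/35.08 + (40−35.08)²/35.08 + (22−35.08)²/35.08 + (40−11.69)²/11.69 = 91.0658
df = 4
p-value (upper-tail) = 0.00000
At α=0.01: p < α → reject H₀

reject H₀: yes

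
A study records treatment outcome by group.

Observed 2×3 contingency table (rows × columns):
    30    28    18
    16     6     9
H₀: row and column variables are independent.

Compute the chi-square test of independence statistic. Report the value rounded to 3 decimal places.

test statistic = 3.123

Row totals [76, 31], col totals [46, 34, 27], n=107
χ² = (30−32.67)²/32.67 + (28−24.15)²/24.15 + (18−19.18)²/19.18 + (16−13.33)²/13.33 + (6−9.85)²/9.85 + (9−7.82)²/7.82 = 3.1234
df = 2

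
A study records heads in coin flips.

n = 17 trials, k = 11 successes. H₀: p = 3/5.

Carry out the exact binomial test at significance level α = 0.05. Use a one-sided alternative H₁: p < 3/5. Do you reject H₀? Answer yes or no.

Exact binomial: n=17, k=11, p₀=3/5=0.6000
P(X≤11) from Σ C(n,i)·p₀^i·(1−p₀)^(n−i)
p-value (one-sided, H₁ less) = 0.73607
At α=0.05: p ≥ α → fail to reject H₀

reject H₀: no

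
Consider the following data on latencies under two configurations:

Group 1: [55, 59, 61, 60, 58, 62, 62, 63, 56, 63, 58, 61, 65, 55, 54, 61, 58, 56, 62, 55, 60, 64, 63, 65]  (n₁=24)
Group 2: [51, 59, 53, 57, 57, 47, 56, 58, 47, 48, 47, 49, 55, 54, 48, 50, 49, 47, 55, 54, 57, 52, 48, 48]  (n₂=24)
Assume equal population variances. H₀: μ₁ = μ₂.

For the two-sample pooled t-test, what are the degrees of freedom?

df = n₁ + n₂ − 2 = 24 + 24 − 2 = 46

degrees of freedom = 46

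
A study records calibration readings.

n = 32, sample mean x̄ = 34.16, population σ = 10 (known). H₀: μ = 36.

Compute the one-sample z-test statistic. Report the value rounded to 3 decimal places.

SE = σ/√n = 10/√32 = 1.7678
z = (x̄−μ₀)/SE = (34.16−36)/1.7678 = -1.0409

test statistic = -1.041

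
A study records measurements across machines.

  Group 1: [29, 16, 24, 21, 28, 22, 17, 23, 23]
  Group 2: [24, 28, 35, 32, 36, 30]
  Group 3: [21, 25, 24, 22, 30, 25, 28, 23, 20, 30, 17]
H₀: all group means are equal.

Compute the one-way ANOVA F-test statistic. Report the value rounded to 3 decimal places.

Group means [22.56, 30.83, 24.09], grand mean 25.115
SSB = Σnᵢ(x̄ᵢ−x̄)² = 266.689; SSW = ΣΣ(x−x̄ᵢ)² = 419.965
MSB = 266.689/2 = 133.3446; MSW = 419.965/23 = 18.2593
F = MSB/MSW = 7.3028
df = (2, 23)

test statistic = 7.303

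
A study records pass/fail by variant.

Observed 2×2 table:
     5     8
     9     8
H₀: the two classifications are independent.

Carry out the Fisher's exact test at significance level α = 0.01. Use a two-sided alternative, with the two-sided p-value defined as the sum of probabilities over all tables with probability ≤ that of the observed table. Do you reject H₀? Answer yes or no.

Margins: r₁=13, r₂=17, c₁=14, c₂=16, n=30
p_obs = C(13,5)·C(17,9)/C(30,14); sum pmf over tables with pmf ≤ p_obs
p-value (two-sided) = 0.48365
At α=0.01: p ≥ α → fail to reject H₀

reject H₀: no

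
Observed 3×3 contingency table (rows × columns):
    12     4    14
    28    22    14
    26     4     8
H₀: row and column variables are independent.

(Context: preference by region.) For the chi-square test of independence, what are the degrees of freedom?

df = (r−1)(c−1) = (3−1)·(3−1) = 4

degrees of freedom = 4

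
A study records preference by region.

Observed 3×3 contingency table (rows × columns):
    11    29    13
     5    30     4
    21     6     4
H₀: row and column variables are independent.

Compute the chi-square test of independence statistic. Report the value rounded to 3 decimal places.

test statistic = 34.007

Row totals [53, 39, 31], col totals [37, 65, 21], n=123
χ² = (11−15.94)²/15.94 + (29−28.01)²/28.01 + (13−9.05)²/9.05 + (5−11.73)²/11.73 + (30−20.61)²/20.61 + (4−6.66)²/6.66 + (21−9.33)²/9.33 + (6−16.38)²/16.38 + (4−5.29)²/5.29 = 34.0073
df = 4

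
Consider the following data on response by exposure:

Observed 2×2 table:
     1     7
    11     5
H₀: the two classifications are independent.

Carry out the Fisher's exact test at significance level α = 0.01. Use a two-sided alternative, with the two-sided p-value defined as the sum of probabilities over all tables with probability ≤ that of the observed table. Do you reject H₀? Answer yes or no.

Margins: r₁=8, r₂=16, c₁=12, c₂=12, n=24
p_obs = C(8,1)·C(16,11)/C(24,12); sum pmf over tables with pmf ≤ p_obs
p-value (two-sided) = 0.02719
At α=0.01: p ≥ α → fail to reject H₀

reject H₀: no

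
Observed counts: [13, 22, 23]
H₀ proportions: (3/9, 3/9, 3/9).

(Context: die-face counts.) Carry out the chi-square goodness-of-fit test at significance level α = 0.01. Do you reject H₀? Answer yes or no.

n = 58; E_i = n·p_i = [19.33, 19.33, 19.33]
χ² = (13−19.33)²/19.33 + (22−19.33)²/19.33 + (23−19.33)²/19.33 = 3.1379
df = 2
p-value (upper-tail) = 0.20826
At α=0.01: p ≥ α → fail to reject H₀

reject H₀: no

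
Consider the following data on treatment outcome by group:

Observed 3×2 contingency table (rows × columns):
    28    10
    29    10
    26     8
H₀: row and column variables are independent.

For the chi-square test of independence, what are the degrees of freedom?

degrees of freedom = 2

df = (r−1)(c−1) = (3−1)·(2−1) = 2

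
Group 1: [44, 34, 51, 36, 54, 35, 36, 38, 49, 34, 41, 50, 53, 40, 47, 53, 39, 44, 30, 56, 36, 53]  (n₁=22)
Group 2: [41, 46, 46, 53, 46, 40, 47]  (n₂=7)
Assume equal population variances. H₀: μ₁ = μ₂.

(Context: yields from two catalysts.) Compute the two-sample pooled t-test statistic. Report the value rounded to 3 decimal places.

x̄₁=43.318, s₁=8.020, n₁=22
x̄₂=45.571, s₂=4.276, n₂=7
s_p² = [21·8.020² + 6·4.276²]/27 = 54.0921
SE = √(s_p²·(1/22+1/7)) = 3.1916
t = (43.318−45.571)/3.1916 = -0.7060
df = 27

test statistic = -0.706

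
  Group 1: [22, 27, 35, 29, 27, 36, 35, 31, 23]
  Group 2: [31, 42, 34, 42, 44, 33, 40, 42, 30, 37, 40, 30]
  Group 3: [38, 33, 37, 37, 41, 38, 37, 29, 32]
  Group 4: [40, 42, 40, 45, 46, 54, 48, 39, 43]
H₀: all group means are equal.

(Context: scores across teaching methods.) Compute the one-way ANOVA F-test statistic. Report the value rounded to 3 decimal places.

test statistic = 14.085

Group means [29.44, 37.08, 35.78, 44.11], grand mean 36.641
SSB = Σnᵢ(x̄ᵢ−x̄)² = 977.391; SSW = ΣΣ(x−x̄ᵢ)² = 809.583
MSB = 977.391/3 = 325.7970; MSW = 809.583/35 = 23.1310
F = MSB/MSW = 14.0849
df = (3, 35)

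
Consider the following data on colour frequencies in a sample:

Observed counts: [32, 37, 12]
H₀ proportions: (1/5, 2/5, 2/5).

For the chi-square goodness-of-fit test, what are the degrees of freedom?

df = k − 1 = 3 − 1 = 2

degrees of freedom = 2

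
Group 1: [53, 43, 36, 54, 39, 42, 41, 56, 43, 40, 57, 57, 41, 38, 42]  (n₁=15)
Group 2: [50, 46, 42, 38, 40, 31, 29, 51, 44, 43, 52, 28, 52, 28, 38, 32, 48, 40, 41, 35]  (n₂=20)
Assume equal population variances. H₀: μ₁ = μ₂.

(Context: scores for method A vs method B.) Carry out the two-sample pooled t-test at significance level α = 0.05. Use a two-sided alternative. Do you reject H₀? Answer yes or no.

reject H₀: no

x̄₁=45.467, s₁=7.558, n₁=15
x̄₂=40.400, s₂=8.022, n₂=20
s_p² = [14·7.558² + 19·8.022²]/33 = 61.2889
SE = √(s_p²·(1/15+1/20)) = 2.6740
t = (45.467−40.400)/2.6740 = 1.8948
df = 33
p-value (two-sided) = 0.06691
At α=0.05: p ≥ α → fail to reject H₀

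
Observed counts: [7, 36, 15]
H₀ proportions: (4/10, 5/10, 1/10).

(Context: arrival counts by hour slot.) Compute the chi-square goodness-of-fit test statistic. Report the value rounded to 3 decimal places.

test statistic = 27.595

n = 58; E_i = n·p_i = [23.20, 29.00, 5.80]
χ² = (7−23.20)²/23.20 + (36−29.00)²/29.00 + (15−5.80)²/5.80 = 27.5948
df = 2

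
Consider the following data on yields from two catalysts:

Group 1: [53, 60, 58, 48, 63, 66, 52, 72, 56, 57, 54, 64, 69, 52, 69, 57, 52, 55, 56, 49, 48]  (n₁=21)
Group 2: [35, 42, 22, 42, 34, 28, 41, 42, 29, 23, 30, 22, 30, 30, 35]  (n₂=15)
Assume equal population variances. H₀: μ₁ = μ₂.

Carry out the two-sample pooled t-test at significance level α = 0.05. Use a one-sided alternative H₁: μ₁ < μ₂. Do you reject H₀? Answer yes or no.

x̄₁=57.619, s₁=7.117, n₁=21
x̄₂=32.333, s₂=7.168, n₂=15
s_p² = [20·7.117² + 14·7.168²]/34 = 50.9496
SE = √(s_p²·(1/21+1/15)) = 2.4130
t = (57.619−32.333)/2.4130 = 10.4787
df = 34
p-value (one-sided, H₁ less) = 1.00000
At α=0.05: p ≥ α → fail to reject H₀

reject H₀: no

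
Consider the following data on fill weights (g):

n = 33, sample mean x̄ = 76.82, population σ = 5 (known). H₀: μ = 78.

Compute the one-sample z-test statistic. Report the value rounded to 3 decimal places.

SE = σ/√n = 5/√33 = 0.8704
z = (x̄−μ₀)/SE = (76.82−78)/0.8704 = -1.3557

test statistic = -1.356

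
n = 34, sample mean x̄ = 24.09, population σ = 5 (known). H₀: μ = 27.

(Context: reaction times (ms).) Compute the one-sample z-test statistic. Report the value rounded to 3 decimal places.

SE = σ/√n = 5/√34 = 0.8575
z = (x̄−μ₀)/SE = (24.09−27)/0.8575 = -3.3936

test statistic = -3.394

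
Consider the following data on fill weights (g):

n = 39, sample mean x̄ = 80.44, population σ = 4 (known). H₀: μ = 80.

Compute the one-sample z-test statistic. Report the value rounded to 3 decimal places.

SE = σ/√n = 4/√39 = 0.6405
z = (x̄−μ₀)/SE = (80.44−80)/0.6405 = 0.6869

test statistic = 0.687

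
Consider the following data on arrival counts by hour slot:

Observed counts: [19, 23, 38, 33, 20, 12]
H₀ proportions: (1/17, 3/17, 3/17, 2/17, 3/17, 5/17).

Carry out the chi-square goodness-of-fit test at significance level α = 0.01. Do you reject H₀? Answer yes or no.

n = 145; E_i = n·p_i = [8.53, 25.59, 25.59, 17.06, 25.59, 42.65]
χ² = (19−8.53)²/8.53 + (23−25.59)²/25.59 + (38−25.59)²/25.59 + (33−17.06)²/17.06 + (20−25.59)²/25.59 + (12−42.65)²/42.65 = 57.2766
df = 5
p-value (upper-tail) = 0.00000
At α=0.01: p < α → reject H₀

reject H₀: yes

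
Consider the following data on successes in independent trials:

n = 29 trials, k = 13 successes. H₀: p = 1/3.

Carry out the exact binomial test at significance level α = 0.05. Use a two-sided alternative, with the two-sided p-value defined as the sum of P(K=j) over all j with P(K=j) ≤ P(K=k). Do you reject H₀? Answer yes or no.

reject H₀: no

Exact binomial: n=29, k=13, p₀=1/3=0.3333
P(X=j) = C(n,j)·p₀^j·(1−p₀)^(n−j); p = Σ P(X=j) over j with P(X=j) ≤ P(X=13)
p-value (two-sided) = 0.23617
At α=0.05: p ≥ α → fail to reject H₀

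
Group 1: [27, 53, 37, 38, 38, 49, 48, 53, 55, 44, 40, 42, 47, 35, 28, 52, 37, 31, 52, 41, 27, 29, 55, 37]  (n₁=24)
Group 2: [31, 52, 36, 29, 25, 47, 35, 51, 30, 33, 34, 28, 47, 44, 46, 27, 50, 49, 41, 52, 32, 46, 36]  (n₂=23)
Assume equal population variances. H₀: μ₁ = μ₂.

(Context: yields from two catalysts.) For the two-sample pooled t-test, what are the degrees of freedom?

df = n₁ + n₂ − 2 = 24 + 23 − 2 = 45

degrees of freedom = 45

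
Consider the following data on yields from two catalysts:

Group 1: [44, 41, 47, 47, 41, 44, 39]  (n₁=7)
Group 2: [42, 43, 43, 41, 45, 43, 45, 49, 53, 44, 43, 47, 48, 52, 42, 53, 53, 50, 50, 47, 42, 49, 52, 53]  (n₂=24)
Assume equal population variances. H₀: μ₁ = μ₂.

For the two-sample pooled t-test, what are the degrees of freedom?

degrees of freedom = 29

df = n₁ + n₂ − 2 = 7 + 24 − 2 = 29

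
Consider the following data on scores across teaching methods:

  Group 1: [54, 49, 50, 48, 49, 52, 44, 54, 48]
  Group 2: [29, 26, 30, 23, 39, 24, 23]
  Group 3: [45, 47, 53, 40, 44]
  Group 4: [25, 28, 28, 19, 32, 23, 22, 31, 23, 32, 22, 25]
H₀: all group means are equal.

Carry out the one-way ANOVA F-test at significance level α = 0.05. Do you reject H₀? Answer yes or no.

Group means [49.78, 27.71, 45.80, 25.83], grand mean 35.788
SSB = Σnᵢ(x̄ᵢ−x̄)² = 3908.064; SSW = ΣΣ(x−x̄ᵢ)² = 573.451
MSB = 3908.064/3 = 1302.6881; MSW = 573.451/29 = 19.7742
F = MSB/MSW = 65.8783
df = (3, 29)
p-value (upper-tail) = 0.00000
At α=0.05: p < α → reject H₀

reject H₀: yes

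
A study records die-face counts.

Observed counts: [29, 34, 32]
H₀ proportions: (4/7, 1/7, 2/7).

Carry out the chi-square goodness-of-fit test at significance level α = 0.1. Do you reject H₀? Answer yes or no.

reject H₀: yes

n = 95; E_i = n·p_i = [54.29, 13.57, 27.14]
χ² = (29−54.29)²/54.29 + (34−13.57)²/13.57 + (32−27.14)²/27.14 = 43.3974
df = 2
p-value (upper-tail) = 0.00000
At α=0.1: p < α → reject H₀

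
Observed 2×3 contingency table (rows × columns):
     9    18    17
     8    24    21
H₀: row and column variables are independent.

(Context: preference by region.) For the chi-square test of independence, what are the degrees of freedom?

df = (r−1)(c−1) = (2−1)·(3−1) = 2

degrees of freedom = 2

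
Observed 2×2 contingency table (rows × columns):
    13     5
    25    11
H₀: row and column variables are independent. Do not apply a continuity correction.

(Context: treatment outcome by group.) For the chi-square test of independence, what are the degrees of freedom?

df = (r−1)(c−1) = (2−1)·(2−1) = 1

degrees of freedom = 1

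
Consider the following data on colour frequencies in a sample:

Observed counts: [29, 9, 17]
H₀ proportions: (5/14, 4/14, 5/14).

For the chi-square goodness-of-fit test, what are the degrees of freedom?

degrees of freedom = 2

df = k − 1 = 3 − 1 = 2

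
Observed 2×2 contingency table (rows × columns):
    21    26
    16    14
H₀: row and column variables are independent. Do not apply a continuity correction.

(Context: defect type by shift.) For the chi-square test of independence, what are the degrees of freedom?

df = (r−1)(c−1) = (2−1)·(2−1) = 1

degrees of freedom = 1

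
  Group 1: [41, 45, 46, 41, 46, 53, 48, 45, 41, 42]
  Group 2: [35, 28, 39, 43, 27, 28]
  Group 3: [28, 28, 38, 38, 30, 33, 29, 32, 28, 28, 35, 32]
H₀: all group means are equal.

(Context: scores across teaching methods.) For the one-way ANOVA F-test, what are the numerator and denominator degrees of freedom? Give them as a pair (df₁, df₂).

k = 3 groups, N = 28 total
df = (k−1, N−k) = (3−1, 28−3) = (2, 25)

degrees of freedom = [2, 25]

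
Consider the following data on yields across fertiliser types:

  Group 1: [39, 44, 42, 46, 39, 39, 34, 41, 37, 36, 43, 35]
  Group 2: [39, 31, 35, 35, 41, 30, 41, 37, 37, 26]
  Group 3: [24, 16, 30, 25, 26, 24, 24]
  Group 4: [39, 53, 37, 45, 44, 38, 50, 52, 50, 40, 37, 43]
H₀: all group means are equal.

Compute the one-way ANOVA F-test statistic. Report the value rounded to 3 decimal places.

Group means [39.58, 35.20, 24.14, 44.00], grand mean 37.171
SSB = Σnᵢ(x̄ᵢ−x̄)² = 1856.431; SSW = ΣΣ(x−x̄ᵢ)² = 869.374
MSB = 1856.431/3 = 618.8104; MSW = 869.374/37 = 23.4966
F = MSB/MSW = 26.3362
df = (3, 37)

test statistic = 26.336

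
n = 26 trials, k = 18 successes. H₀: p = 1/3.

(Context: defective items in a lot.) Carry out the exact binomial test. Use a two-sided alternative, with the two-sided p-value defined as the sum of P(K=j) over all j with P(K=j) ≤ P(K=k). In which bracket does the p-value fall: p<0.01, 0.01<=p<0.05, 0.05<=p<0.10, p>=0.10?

p-value bracket: p<0.01

Exact binomial: n=26, k=18, p₀=1/3=0.3333
P(X=j) = C(n,j)·p₀^j·(1−p₀)^(n−j); p = Σ P(X=j) over j with P(X=j) ≤ P(X=18)
p-value (two-sided) = 0.00022
→ bracket: p<0.01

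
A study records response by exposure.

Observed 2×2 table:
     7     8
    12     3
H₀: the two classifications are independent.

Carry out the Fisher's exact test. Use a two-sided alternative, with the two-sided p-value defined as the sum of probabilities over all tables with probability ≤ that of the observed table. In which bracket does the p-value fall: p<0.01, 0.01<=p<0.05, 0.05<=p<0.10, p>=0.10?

Margins: r₁=15, r₂=15, c₁=19, c₂=11, n=30
p_obs = C(15,7)·C(15,12)/C(30,19); sum pmf over tables with pmf ≤ p_obs
p-value (two-sided) = 0.12814
→ bracket: p>=0.10

p-value bracket: p>=0.10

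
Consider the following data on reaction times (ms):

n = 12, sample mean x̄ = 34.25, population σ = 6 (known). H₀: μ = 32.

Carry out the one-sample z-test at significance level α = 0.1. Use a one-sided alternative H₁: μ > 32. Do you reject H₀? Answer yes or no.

reject H₀: yes

SE = σ/√n = 6/√12 = 1.7321
z = (x̄−μ₀)/SE = (34.25−32)/1.7321 = 1.2990
p-value (one-sided, H₁ greater) = 0.09697
At α=0.1: p < α → reject H₀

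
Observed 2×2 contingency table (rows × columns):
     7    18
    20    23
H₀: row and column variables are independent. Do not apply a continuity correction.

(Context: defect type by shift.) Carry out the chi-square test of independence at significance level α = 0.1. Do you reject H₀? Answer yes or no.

reject H₀: no

Row totals [25, 43], col totals [27, 41], n=68
χ² = (7−9.93)²/9.93 + (18−15.07)²/15.07 + (20−17.07)²/17.07 + (23−25.93)²/25.93 = 2.2629
df = 1
p-value (upper-tail) = 0.13251
At α=0.1: p ≥ α → fail to reject H₀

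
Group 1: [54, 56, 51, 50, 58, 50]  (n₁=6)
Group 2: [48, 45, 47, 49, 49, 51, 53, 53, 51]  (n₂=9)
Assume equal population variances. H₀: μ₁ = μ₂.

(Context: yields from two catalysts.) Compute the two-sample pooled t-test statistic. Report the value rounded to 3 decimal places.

x̄₁=53.167, s₁=3.371, n₁=6
x̄₂=49.556, s₂=2.698, n₂=9
s_p² = [5·3.371² + 8·2.698²]/13 = 8.8504
SE = √(s_p²·(1/6+1/9)) = 1.5679
t = (53.167−49.556)/1.5679 = 2.3031
df = 13

test statistic = 2.303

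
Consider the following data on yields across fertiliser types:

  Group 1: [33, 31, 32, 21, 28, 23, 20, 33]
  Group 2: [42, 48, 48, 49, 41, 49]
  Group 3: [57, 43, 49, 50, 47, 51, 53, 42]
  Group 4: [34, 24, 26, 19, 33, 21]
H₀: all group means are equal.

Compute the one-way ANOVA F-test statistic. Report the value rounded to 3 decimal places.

Group means [27.62, 46.17, 49.00, 26.17], grand mean 37.393
SSB = Σnᵢ(x̄ᵢ−x̄)² = 3059.137; SSW = ΣΣ(x−x̄ᵢ)² = 643.542
MSB = 3059.137/3 = 1019.7123; MSW = 643.542/24 = 26.8142
F = MSB/MSW = 38.0288
df = (3, 24)

test statistic = 38.029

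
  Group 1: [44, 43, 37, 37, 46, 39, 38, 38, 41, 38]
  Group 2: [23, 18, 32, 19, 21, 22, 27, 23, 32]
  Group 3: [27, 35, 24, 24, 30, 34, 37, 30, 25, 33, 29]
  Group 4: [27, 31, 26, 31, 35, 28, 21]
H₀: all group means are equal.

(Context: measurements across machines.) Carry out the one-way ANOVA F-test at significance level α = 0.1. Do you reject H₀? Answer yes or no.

reject H₀: yes

Group means [40.10, 24.11, 29.82, 28.43], grand mean 30.946
SSB = Σnᵢ(x̄ᵢ−x̄)² = 1316.752; SSW = ΣΣ(x−x̄ᵢ)² = 631.140
MSB = 1316.752/3 = 438.9175; MSW = 631.140/33 = 19.1254
F = MSB/MSW = 22.9494
df = (3, 33)
p-value (upper-tail) = 0.00000
At α=0.1: p < α → reject H₀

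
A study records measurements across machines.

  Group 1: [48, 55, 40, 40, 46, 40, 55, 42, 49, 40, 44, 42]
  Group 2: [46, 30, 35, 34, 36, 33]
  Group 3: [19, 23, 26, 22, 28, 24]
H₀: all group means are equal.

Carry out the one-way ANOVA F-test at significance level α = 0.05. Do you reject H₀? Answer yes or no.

reject H₀: yes

Group means [45.08, 35.67, 23.67], grand mean 37.375
SSB = Σnᵢ(x̄ᵢ−x̄)² = 1858.042; SSW = ΣΣ(x−x̄ᵢ)² = 543.583
MSB = 1858.042/2 = 929.0208; MSW = 543.583/21 = 25.8849
F = MSB/MSW = 35.8904
df = (2, 21)
p-value (upper-tail) = 0.00000
At α=0.05: p < α → reject H₀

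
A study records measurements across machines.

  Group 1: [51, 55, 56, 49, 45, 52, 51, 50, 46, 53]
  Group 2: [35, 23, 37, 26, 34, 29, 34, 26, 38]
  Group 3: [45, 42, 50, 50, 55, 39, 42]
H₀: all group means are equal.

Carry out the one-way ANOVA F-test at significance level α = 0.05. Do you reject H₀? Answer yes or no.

reject H₀: yes

Group means [50.80, 31.33, 46.14], grand mean 42.808
SSB = Σnᵢ(x̄ᵢ−x̄)² = 1901.581; SSW = ΣΣ(x−x̄ᵢ)² = 542.457
MSB = 1901.581/2 = 950.7907; MSW = 542.457/23 = 23.5851
F = MSB/MSW = 40.3132
df = (2, 23)
p-value (upper-tail) = 0.00000
At α=0.05: p < α → reject H₀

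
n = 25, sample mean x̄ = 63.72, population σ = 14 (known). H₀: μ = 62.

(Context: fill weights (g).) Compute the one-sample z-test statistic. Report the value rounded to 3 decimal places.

SE = σ/√n = 14/√25 = 2.8000
z = (x̄−μ₀)/SE = (63.72−62)/2.8000 = 0.6143

test statistic = 0.614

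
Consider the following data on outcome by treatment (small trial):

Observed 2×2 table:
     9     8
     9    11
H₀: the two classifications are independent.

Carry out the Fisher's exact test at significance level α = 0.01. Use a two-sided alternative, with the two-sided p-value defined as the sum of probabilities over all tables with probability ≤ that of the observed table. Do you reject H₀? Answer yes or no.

reject H₀: no

Margins: r₁=17, r₂=20, c₁=18, c₂=19, n=37
p_obs = C(17,9)·C(20,9)/C(37,18); sum pmf over tables with pmf ≤ p_obs
p-value (two-sided) = 0.74585
At α=0.01: p ≥ α → fail to reject H₀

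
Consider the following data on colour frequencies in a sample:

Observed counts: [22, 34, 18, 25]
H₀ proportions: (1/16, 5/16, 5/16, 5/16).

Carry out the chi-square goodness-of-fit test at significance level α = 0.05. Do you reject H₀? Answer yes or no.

n = 99; E_i = n·p_i = [6.19, 30.94, 30.94, 30.94]
χ² = (22−6.19)²/6.19 + (34−30.94)²/30.94 + (18−30.94)²/30.94 + (25−30.94)²/30.94 = 47.2626
df = 3
p-value (upper-tail) = 0.00000
At α=0.05: p < α → reject H₀

reject H₀: yes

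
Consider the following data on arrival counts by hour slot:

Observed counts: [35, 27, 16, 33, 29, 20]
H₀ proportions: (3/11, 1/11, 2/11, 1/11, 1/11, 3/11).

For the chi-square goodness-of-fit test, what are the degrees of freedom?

df = k − 1 = 6 − 1 = 5

degrees of freedom = 5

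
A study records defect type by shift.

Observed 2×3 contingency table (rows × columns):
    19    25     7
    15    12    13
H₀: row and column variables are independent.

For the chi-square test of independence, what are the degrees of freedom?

df = (r−1)(c−1) = (2−1)·(3−1) = 2

degrees of freedom = 2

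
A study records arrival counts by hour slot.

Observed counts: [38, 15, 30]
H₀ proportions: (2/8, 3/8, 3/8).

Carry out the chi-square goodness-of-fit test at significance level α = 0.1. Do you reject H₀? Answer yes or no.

reject H₀: yes

n = 83; E_i = n·p_i = [20.75, 31.12, 31.12]
χ² = (38−20.75)²/20.75 + (15−31.12)²/31.12 + (30−31.12)²/31.12 = 22.7349
df = 2
p-value (upper-tail) = 0.00001
At α=0.1: p < α → reject H₀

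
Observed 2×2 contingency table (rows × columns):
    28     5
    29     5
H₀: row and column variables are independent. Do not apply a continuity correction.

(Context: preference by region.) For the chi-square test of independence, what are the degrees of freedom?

df = (r−1)(c−1) = (2−1)·(2−1) = 1

degrees of freedom = 1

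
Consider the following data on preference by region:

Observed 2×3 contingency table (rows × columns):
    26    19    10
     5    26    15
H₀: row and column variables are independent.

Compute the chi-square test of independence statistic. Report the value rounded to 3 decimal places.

test statistic = 15.637

Row totals [55, 46], col totals [31, 45, 25], n=101
χ² = (26−16.88)²/16.88 + (19−24.50)²/24.50 + (10−13.61)²/13.61 + (5−14.12)²/14.12 + (26−20.50)²/20.50 + (15−11.39)²/11.39 = 15.6369
df = 2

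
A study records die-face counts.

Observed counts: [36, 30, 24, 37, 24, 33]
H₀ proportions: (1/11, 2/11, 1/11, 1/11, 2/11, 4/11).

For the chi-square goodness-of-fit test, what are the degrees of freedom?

degrees of freedom = 5

df = k − 1 = 6 − 1 = 5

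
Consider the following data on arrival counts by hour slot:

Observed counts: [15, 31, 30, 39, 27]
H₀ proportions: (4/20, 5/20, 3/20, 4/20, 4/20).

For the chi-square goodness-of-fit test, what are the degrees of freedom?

df = k − 1 = 5 − 1 = 4

degrees of freedom = 4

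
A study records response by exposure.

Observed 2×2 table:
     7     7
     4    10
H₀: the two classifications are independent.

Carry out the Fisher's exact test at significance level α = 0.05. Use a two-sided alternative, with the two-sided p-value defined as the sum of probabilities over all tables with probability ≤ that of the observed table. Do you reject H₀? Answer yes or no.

reject H₀: no

Margins: r₁=14, r₂=14, c₁=11, c₂=17, n=28
p_obs = C(14,7)·C(14,4)/C(28,11); sum pmf over tables with pmf ≤ p_obs
p-value (two-sided) = 0.44007
At α=0.05: p ≥ α → fail to reject H₀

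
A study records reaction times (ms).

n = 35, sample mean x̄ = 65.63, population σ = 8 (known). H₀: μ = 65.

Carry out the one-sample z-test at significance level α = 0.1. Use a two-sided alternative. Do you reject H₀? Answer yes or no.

reject H₀: no

SE = σ/√n = 8/√35 = 1.3522
z = (x̄−μ₀)/SE = (65.63−65)/1.3522 = 0.4659
p-value (two-sided) = 0.64129
At α=0.1: p ≥ α → fail to reject H₀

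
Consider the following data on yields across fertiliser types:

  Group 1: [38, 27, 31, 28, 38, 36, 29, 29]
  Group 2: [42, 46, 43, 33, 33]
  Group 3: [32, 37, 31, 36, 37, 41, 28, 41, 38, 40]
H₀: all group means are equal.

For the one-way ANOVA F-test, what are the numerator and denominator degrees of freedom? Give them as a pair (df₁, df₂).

k = 3 groups, N = 23 total
df = (k−1, N−k) = (3−1, 23−3) = (2, 20)

degrees of freedom = [2, 20]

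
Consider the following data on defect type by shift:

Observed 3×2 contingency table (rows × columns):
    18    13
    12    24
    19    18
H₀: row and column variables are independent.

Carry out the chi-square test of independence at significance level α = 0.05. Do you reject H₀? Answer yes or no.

reject H₀: no

Row totals [31, 36, 37], col totals [49, 55], n=104
χ² = (18−14.61)²/14.61 + (13−16.39)²/16.39 + (12−16.96)²/16.96 + (24−19.04)²/19.04 + (19−17.43)²/17.43 + (18−19.57)²/19.57 = 4.5023
df = 2
p-value (upper-tail) = 0.10528
At α=0.05: p ≥ α → fail to reject H₀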